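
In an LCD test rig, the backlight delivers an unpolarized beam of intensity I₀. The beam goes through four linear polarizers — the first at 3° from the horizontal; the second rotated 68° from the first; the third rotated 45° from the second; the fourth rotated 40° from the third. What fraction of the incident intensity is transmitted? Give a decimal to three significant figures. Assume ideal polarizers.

≈ 0.0206 I₀

Unpolarized light through the first polarizer → I₁ = ½ I₀, now polarized at 3°.
I₂ = I₁ cos²(68°) = 0.5 · 0.1403 I₀ = 0.07017 I₀.
I₃ = I₂ cos²(45°) = 0.07017 · 0.5 I₀ = 0.03508 I₀.
I₄ = I₃ cos²(40°) = 0.03508 · 0.5868 I₀ = 0.02059 I₀.
Transmitted fraction = 0.02059.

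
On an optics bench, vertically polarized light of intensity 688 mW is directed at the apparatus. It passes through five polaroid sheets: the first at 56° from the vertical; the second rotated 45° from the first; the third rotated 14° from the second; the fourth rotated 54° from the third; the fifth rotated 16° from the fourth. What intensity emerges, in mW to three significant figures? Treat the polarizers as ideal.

I ≈ 32.3 mW

By Malus's law, I₁ = 688 mW · cos²(56°) = 215.1 mW.
I₂ = I₁ · cos²(45°) = 215.1 · 0.5 = 107.6 mW.
I₃ = I₂ · cos²(14°) = 107.6 · 0.9415 = 101.3 mW.
I₄ = I₃ · cos²(54°) = 101.3 · 0.3455 = 34.99 mW.
I₅ = I₄ · cos²(16°) = 34.99 · 0.924 = 32.33 mW.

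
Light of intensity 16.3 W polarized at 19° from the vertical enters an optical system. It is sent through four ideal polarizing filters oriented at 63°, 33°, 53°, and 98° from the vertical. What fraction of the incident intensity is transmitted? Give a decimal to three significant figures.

I₁ = 16.3 W · cos²(44°) = 8.434 W.
I₂ = I₁ · cos²(30°) = 8.434 · 0.75 = 6.326 W.
I₃ = I₂ · cos²(20°) = 6.326 · 0.883 = 5.586 W.
I₄ = I₃ · cos²(45°) = 5.586 · 0.5 = 2.793 W.
Transmitted fraction = 0.1713.

I/I₀ ≈ 0.171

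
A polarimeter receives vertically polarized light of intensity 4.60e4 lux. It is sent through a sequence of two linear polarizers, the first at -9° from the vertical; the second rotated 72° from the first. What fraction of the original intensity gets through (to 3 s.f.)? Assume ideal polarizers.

I/I₀ ≈ 0.0932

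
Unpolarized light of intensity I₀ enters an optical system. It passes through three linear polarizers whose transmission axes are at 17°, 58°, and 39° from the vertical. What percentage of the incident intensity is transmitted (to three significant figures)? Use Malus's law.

Unpolarized light through the first polarizer → I₁ = ½ I₀, now polarized at 17°.
I₂ = I₁ cos²(58° − 17°) = 0.5 I₀ · cos²(41°) = 0.2848 I₀.
I₃ = I₂ cos²(39° − 58°) = 0.2848 I₀ · cos²(19°) = 0.2546 I₀.
That is 25.46% of the incident intensity.

≈ 25.5%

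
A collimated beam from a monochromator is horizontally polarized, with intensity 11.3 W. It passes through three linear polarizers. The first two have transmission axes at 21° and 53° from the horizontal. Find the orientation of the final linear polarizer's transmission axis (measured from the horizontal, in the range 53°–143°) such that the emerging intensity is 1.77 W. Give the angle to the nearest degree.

θ ≈ 113°

I₁ = I₀ cos²(21° − 0°) = I₀ cos²(21°) = 0.8716 I₀.
I₂ = I₁ cos²(53° − 21°) = 0.8716 I₀ · cos²(32°) = 0.6268 I₀.
Target fraction: 1.77 / 11.3 W = 0.1566 of I₀.
Need I₃/I₀ = 0.1566, so cos²(θ − 53°) = 0.1566 / 0.6268 = 0.2499.
θ − 53° = arccos(√0.2499) = 60.0°, giving θ ≈ 53 + 60.0 = 113.0°.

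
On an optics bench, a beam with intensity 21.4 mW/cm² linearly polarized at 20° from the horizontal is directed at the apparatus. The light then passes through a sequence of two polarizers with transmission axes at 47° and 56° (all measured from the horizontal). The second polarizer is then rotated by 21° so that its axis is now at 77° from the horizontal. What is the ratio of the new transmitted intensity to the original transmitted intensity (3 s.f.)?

Before rotation:
I₁ = I₀ cos²(47° − 20°) = I₀ cos²(27°) = 0.7939 I₀.
I₂ = I₁ cos²(56° − 47°) = 0.7939 I₀ · cos²(9°) = 0.7745 I₀.
After rotation:
I₁ = I₀ cos²(47° − 20°) = I₀ cos²(27°) = 0.7939 I₀.
I₂ = I₁ cos²(77° − 47°) = 0.7939 I₀ · cos²(30°) = 0.5954 I₀.
Ratio = 0.5954 / 0.7745 = 0.7688.

I_new/I_old ≈ 0.769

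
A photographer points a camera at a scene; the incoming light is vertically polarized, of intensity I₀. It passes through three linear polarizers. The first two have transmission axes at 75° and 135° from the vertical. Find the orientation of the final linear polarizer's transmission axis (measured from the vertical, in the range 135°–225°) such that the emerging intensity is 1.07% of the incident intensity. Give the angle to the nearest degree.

By Malus's law, I₁ = I₀ cos²(75° − 0°) = I₀ cos²(75°) = 0.06699 I₀.
I₂ = I₁ cos²(135° − 75°) = 0.06699 I₀ · cos²(60°) = 0.01675 I₀.
Need I₃/I₀ = 0.0107, so cos²(θ − 135°) = 0.0107 / 0.01675 = 0.6389.
θ − 135° = arccos(√0.6389) = 36.9°, giving θ ≈ 135 + 36.9 = 171.9°.

θ ≈ 172°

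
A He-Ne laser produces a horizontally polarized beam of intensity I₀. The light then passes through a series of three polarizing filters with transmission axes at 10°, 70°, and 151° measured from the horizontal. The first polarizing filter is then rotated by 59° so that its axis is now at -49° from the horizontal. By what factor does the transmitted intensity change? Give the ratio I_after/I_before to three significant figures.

I_new/I_old ≈ 0.417

Before rotation:
I₁ = I₀ cos²(10° − 0°) = I₀ cos²(10°) = 0.9698 I₀.
I₂ = I₁ cos²(70° − 10°) = 0.9698 I₀ · cos²(60°) = 0.2425 I₀.
I₃ = I₂ cos²(151° − 70°) = 0.2425 I₀ · cos²(81°) = 0.005933 I₀.
After rotation:
I₁ = I₀ cos²(-49° − 0°) = I₀ cos²(49°) = 0.4304 I₀.
Angle between axes 1 and 2: 61°. I₂ = 0.4304 I₀ · cos²(61°) = 0.1012 I₀.
I₃ = I₂ cos²(151° − 70°) = 0.1012 I₀ · cos²(81°) = 0.002476 I₀.
Ratio = 0.002476 / 0.005933 = 0.4172.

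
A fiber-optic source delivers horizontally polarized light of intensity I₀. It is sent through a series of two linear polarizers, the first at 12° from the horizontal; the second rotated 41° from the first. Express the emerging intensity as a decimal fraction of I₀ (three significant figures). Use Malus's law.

≈ 0.545 I₀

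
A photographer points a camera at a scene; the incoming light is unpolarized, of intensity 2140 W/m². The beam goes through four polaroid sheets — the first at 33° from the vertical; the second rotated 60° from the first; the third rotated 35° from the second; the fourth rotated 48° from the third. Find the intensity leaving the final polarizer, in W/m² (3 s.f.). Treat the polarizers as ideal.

Unpolarized light through the first polarizer → I₁ = 2140 W/m²/2 = 1070 W/m², polarized at 33°.
I₂ = I₁ · cos²(60°) = 1070 · 0.25 = 267.5 W/m².
I₃ = I₂ · cos²(35°) = 267.5 · 0.671 = 179.5 W/m².
I₄ = I₃ · cos²(48°) = 179.5 · 0.4477 = 80.37 W/m².

I ≈ 80.4 W/m²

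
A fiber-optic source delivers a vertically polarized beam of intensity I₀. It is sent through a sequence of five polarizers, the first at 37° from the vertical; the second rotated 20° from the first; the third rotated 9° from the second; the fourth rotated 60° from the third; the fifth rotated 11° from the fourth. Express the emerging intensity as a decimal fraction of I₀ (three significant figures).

≈ 0.132 I₀

By Malus's law, I₁ = I₀ cos²(37° − 0°) = I₀ cos²(37°) = 0.6378 I₀.
I₂ = I₁ cos²(20°) = 0.6378 · 0.883 I₀ = 0.5632 I₀.
I₃ = I₂ cos²(9°) = 0.5632 · 0.9755 I₀ = 0.5494 I₀.
I₄ = I₃ cos²(60°) = 0.5494 · 0.25 I₀ = 0.1374 I₀.
I₅ = I₄ cos²(11°) = 0.1374 · 0.9636 I₀ = 0.1324 I₀.
Transmitted fraction = 0.1324.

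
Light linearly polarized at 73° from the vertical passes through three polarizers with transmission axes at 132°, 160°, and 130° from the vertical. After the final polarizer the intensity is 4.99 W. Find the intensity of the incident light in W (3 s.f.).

I₀ ≈ 32.2 W

I₁ = I₀ cos²(132° − 73°) = I₀ cos²(59°) = 0.2653 I₀.
I₂ = I₁ cos²(160° − 132°) = 0.2653 I₀ · cos²(28°) = 0.2068 I₀.
I₃ = I₂ cos²(130° − 160°) = 0.2068 I₀ · cos²(30°) = 0.1551 I₀.
So 4.99 W = 0.1551 I₀, giving I₀ = 4.99/0.1551 = 32.17 W.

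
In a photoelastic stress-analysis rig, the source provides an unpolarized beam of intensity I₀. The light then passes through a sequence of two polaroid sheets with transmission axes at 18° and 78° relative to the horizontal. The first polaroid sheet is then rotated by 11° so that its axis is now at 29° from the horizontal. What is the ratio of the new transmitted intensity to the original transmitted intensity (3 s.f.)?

Before rotation:
Unpolarized light through the first polarizer → I₁ = ½ I₀, now polarized at 18°.
I₂ = I₁ cos²(78° − 18°) = 0.5 I₀ · cos²(60°) = 0.125 I₀.
After rotation:
Unpolarized light through the first polarizer → I₁ = ½ I₀, now polarized at 29°.
I₂ = I₁ cos²(78° − 29°) = 0.5 I₀ · cos²(49°) = 0.2152 I₀.
Ratio = 0.2152 / 0.125 = 1.722.

I_new/I_old ≈ 1.72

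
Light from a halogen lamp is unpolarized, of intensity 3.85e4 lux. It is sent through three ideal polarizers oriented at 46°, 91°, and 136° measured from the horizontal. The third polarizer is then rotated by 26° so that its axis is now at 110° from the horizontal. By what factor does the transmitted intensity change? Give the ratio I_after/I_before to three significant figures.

I_new/I_old ≈ 1.79

Before rotation:
Unpolarized light through the first polarizer → I₁ = ½ I₀, now polarized at 46°.
I₂ = I₁ cos²(91° − 46°) = 0.5 I₀ · cos²(45°) = 0.25 I₀.
I₃ = I₂ cos²(136° − 91°) = 0.25 I₀ · cos²(45°) = 0.125 I₀.
After rotation:
Unpolarized light through the first polarizer → I₁ = ½ I₀, now polarized at 46°.
I₂ = I₁ cos²(91° − 46°) = 0.5 I₀ · cos²(45°) = 0.25 I₀.
I₃ = I₂ cos²(110° − 91°) = 0.25 I₀ · cos²(19°) = 0.2235 I₀.
Ratio = 0.2235 / 0.125 = 1.788.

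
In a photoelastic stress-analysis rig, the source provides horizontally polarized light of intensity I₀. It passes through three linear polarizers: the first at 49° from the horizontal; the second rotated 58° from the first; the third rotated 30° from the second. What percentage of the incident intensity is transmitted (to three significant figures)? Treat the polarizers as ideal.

By Malus's law, I₁ = I₀ cos²(49° − 0°) = I₀ cos²(49°) = 0.4304 I₀.
I₂ = I₁ cos²(58°) = 0.4304 · 0.2808 I₀ = 0.1209 I₀.
I₃ = I₂ cos²(30°) = 0.1209 · 0.75 I₀ = 0.09065 I₀.
That is 9.065% of the incident intensity.

≈ 9.06%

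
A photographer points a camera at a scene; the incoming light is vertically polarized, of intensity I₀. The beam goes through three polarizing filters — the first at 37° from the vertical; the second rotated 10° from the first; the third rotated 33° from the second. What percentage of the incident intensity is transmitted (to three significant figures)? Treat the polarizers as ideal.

By Malus's law, I₁ = I₀ cos²(37° − 0°) = I₀ cos²(37°) = 0.6378 I₀.
I₂ = I₁ cos²(10°) = 0.6378 · 0.9698 I₀ = 0.6186 I₀.
I₃ = I₂ cos²(33°) = 0.6186 · 0.7034 I₀ = 0.4351 I₀.
That is 43.51% of the incident intensity.

≈ 43.5%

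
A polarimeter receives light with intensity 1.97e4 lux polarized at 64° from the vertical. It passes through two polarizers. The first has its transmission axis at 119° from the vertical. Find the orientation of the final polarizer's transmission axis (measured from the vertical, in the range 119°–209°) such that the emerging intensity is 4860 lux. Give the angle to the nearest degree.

By Malus's law, I₁ = I₀ cos²(119° − 64°) = I₀ cos²(55°) = 0.329 I₀.
Target fraction: 4860 / 1.97e4 lux = 0.2467 of I₀.
Need I₂/I₀ = 0.2467, so cos²(θ − 119°) = 0.2467 / 0.329 = 0.7499.
θ − 119° = arccos(√0.7499) = 30.0°, giving θ ≈ 119 + 30.0 = 149.0°.

θ ≈ 149°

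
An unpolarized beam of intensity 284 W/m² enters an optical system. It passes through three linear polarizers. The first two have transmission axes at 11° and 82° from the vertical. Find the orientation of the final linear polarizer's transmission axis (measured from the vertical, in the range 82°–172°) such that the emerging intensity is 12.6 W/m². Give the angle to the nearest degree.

Unpolarized light through the first polarizer → I₁ = ½ I₀, now polarized at 11°.
I₂ = I₁ cos²(82° − 11°) = 0.5 I₀ · cos²(71°) = 0.053 I₀.
Target fraction: 12.6 / 284 W/m² = 0.04437 of I₀.
Need I₃/I₀ = 0.04437, so cos²(θ − 82°) = 0.04437 / 0.053 = 0.8371.
θ − 82° = arccos(√0.8371) = 23.8°, giving θ ≈ 82 + 23.8 = 105.8°.

θ ≈ 106°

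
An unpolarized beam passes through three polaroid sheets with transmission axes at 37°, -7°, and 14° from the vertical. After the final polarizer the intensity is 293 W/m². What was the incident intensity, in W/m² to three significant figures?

I₀ ≈ 1300 W/m²

Unpolarized light through the first polarizer → I₁ = ½ I₀, now polarized at 37°.
I₂ = I₁ cos²(-7° − 37°) = 0.5 I₀ · cos²(44°) = 0.2587 I₀.
I₃ = I₂ cos²(14° + 7°) = 0.2587 I₀ · cos²(21°) = 0.2255 I₀.
So 293 W/m² = 0.2255 I₀, giving I₀ = 293/0.2255 = 1299 W/m².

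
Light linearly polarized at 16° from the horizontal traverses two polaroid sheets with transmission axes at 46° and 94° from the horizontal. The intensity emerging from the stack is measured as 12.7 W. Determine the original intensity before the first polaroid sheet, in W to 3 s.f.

I₁ = I₀ cos²(46° − 16°) = I₀ cos²(30°) = 0.75 I₀.
I₂ = I₁ cos²(94° − 46°) = 0.75 I₀ · cos²(48°) = 0.3358 I₀.
So 12.7 W = 0.3358 I₀, giving I₀ = 12.7/0.3358 = 37.82 W.

I₀ ≈ 37.8 W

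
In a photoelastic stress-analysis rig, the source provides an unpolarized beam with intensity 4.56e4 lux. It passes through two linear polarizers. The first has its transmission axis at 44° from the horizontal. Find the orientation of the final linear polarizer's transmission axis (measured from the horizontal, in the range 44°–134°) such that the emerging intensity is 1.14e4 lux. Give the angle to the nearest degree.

θ ≈ 89°

Unpolarized light through the first polarizer → I₁ = ½ I₀, now polarized at 44°.
Target fraction: 1.14e4 / 4.56e4 lux = 0.25 of I₀.
Need I₂/I₀ = 0.25, so cos²(θ − 44°) = 0.25 / 0.5 = 0.5.
θ − 44° = arccos(√0.5) = 45.0°, giving θ ≈ 44 + 45.0 = 89.0°.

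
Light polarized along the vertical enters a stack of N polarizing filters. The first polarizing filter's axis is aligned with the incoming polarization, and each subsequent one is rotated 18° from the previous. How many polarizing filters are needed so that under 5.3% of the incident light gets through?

N = 31

First polarizer is aligned with the polarization: full transmission.
Each further stage multiplies by cos²(18°) = 0.9045.
After N polarizers: T = 0.9045^(N−1). Require T < 0.053 ⇒ N−1 > ln(0.053)/ln(0.9045) = 29.27, so N−1 ≥ 30 and N = 31.
Check: N=31 gives T = 0.04925 < 0.053; N=30 gives T = 0.05445.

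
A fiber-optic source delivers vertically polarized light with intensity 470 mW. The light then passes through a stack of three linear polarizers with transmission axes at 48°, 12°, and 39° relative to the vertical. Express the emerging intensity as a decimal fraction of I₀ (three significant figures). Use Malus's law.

I/I₀ ≈ 0.233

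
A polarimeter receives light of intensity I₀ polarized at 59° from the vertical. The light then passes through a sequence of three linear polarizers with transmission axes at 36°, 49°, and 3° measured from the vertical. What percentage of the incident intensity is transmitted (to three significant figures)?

≈ 38.8%

I₁ = I₀ cos²(36° − 59°) = I₀ cos²(23°) = 0.8473 I₀.
I₂ = I₁ cos²(49° − 36°) = 0.8473 I₀ · cos²(13°) = 0.8045 I₀.
I₃ = I₂ cos²(3° − 49°) = 0.8045 I₀ · cos²(46°) = 0.3882 I₀.
That is 38.82% of the incident intensity.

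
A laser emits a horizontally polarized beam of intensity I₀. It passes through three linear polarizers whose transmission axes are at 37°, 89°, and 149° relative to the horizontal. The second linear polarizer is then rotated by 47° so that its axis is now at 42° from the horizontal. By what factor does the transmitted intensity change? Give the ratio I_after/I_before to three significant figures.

I_new/I_old ≈ 0.895

Before rotation:
I₁ = I₀ cos²(37° − 0°) = I₀ cos²(37°) = 0.6378 I₀.
I₂ = I₁ cos²(89° − 37°) = 0.6378 I₀ · cos²(52°) = 0.2418 I₀.
I₃ = I₂ cos²(149° − 89°) = 0.2418 I₀ · cos²(60°) = 0.06044 I₀.
After rotation:
I₁ = I₀ cos²(37° − 0°) = I₀ cos²(37°) = 0.6378 I₀.
I₂ = I₁ cos²(42° − 37°) = 0.6378 I₀ · cos²(5°) = 0.633 I₀.
Angle between axes 2 and 3: 73°. I₃ = 0.633 I₀ · cos²(73°) = 0.05411 I₀.
Ratio = 0.05411 / 0.06044 = 0.8952.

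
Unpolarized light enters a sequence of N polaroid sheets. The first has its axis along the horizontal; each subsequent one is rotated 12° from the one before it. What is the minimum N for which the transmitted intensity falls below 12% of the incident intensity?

N = 34

First polarizer halves the unpolarized light: factor 1/2.
Each further stage multiplies by cos²(12°) = 0.9568.
After N polarizers: T = 0.5·0.9568^(N−1). Require T < 0.12 ⇒ N−1 > ln(0.12/0.5)/ln(0.9568) = 32.30, so N−1 ≥ 33 and N = 34.
Check: N=34 gives T = 0.1163 < 0.12; N=33 gives T = 0.1216.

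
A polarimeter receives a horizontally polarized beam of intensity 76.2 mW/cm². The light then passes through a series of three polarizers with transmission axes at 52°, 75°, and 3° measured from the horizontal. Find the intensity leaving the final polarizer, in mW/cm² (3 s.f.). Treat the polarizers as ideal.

I ≈ 2.34 mW/cm²

By Malus's law, I₁ = 76.2 mW/cm² · cos²(52°) = 28.88 mW/cm².
I₂ = I₁ · cos²(23°) = 28.88 · 0.8473 = 24.47 mW/cm².
I₃ = I₂ · cos²(72°) = 24.47 · 0.09549 = 2.337 mW/cm².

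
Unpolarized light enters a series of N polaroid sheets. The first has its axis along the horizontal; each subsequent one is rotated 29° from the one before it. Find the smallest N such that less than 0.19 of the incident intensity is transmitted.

N = 5

First polarizer halves the unpolarized light: factor 1/2.
Each further stage multiplies by cos²(29°) = 0.765.
After N polarizers: T = 0.5·0.765^(N−1). Require T < 0.19 ⇒ N−1 > ln(0.19/0.5)/ln(0.765) = 3.61, so N−1 ≥ 4 and N = 5.
Check: N=5 gives T = 0.1712 < 0.19; N=4 gives T = 0.2238.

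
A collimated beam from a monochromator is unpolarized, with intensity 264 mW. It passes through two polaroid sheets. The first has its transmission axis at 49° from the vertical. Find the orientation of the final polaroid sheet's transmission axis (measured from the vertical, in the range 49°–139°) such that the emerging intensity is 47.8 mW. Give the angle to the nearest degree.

Unpolarized light through the first polarizer → I₁ = ½ I₀, now polarized at 49°.
Target fraction: 47.8 / 264 mW = 0.1811 of I₀.
Need I₂/I₀ = 0.1811, so cos²(θ − 49°) = 0.1811 / 0.5 = 0.3621.
θ − 49° = arccos(√0.3621) = 53.0°, giving θ ≈ 49 + 53.0 = 102.0°.

θ ≈ 102°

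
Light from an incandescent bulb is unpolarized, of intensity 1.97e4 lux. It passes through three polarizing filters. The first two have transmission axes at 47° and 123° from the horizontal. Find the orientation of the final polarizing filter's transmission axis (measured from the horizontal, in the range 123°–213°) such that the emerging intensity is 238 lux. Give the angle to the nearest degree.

θ ≈ 173°

Unpolarized light through the first polarizer → I₁ = ½ I₀, now polarized at 47°.
I₂ = I₁ cos²(123° − 47°) = 0.5 I₀ · cos²(76°) = 0.02926 I₀.
Target fraction: 238 / 1.97e4 lux = 0.01208 of I₀.
Need I₃/I₀ = 0.01208, so cos²(θ − 123°) = 0.01208 / 0.02926 = 0.4128.
θ − 123° = arccos(√0.4128) = 50.0°, giving θ ≈ 123 + 50.0 = 173.0°.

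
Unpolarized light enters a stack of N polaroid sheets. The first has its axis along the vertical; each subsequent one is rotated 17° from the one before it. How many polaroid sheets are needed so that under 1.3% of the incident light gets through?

N = 42

First polarizer halves the unpolarized light: factor 1/2.
Each further stage multiplies by cos²(17°) = 0.9145.
After N polarizers: T = 0.5·0.9145^(N−1). Require T < 0.013 ⇒ N−1 > ln(0.013/0.5)/ln(0.9145) = 40.84, so N−1 ≥ 41 and N = 42.
Check: N=42 gives T = 0.01282 < 0.013; N=41 gives T = 0.01402.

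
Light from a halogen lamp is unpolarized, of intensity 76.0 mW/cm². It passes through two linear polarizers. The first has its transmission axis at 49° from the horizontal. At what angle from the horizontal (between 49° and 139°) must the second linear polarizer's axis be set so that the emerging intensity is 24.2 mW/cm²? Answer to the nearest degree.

Unpolarized light through the first polarizer → I₁ = ½ I₀, now polarized at 49°.
Target fraction: 24.2 / 76.0 mW/cm² = 0.3184 of I₀.
Need I₂/I₀ = 0.3184, so cos²(θ − 49°) = 0.3184 / 0.5 = 0.6368.
θ − 49° = arccos(√0.6368) = 37.1°, giving θ ≈ 49 + 37.1 = 86.1°.

θ ≈ 86°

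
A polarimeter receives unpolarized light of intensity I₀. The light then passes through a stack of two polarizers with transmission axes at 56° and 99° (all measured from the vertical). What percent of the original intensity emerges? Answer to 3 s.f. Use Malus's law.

Unpolarized light through the first polarizer → I₁ = ½ I₀, now polarized at 56°.
I₂ = I₁ cos²(99° − 56°) = 0.5 I₀ · cos²(43°) = 0.2674 I₀.
That is 26.74% of the incident intensity.

≈ 26.7%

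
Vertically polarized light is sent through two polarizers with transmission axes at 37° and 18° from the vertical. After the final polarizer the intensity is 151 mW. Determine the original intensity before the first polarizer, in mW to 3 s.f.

I₀ ≈ 265 mW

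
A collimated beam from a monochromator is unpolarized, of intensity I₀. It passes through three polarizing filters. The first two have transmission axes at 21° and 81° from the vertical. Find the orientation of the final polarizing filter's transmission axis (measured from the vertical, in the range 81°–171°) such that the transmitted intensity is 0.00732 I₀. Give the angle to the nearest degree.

θ ≈ 157°

Unpolarized light through the first polarizer → I₁ = ½ I₀, now polarized at 21°.
I₂ = I₁ cos²(81° − 21°) = 0.5 I₀ · cos²(60°) = 0.125 I₀.
Need I₃/I₀ = 0.00732, so cos²(θ − 81°) = 0.00732 / 0.125 = 0.05856.
θ − 81° = arccos(√0.05856) = 76.0°, giving θ ≈ 81 + 76.0 = 157.0°.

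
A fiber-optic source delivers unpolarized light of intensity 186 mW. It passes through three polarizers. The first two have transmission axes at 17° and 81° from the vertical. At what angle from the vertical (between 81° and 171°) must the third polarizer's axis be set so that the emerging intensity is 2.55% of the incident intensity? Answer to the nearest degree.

θ ≈ 140°

Unpolarized light through the first polarizer → I₁ = ½ I₀, now polarized at 17°.
I₂ = I₁ cos²(81° − 17°) = 0.5 I₀ · cos²(64°) = 0.09608 I₀.
Need I₃/I₀ = 0.0255, so cos²(θ − 81°) = 0.0255 / 0.09608 = 0.2654.
θ − 81° = arccos(√0.2654) = 59.0°, giving θ ≈ 81 + 59.0 = 140.0°.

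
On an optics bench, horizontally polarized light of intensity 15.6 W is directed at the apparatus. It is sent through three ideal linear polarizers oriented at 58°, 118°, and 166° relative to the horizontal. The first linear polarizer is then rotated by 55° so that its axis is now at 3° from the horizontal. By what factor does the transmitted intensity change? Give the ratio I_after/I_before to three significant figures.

Before rotation:
By Malus's law, I₁ = I₀ cos²(58° − 0°) = I₀ cos²(58°) = 0.2808 I₀.
I₂ = I₁ cos²(118° − 58°) = 0.2808 I₀ · cos²(60°) = 0.0702 I₀.
I₃ = I₂ cos²(166° − 118°) = 0.0702 I₀ · cos²(48°) = 0.03143 I₀.
After rotation:
I₁ = I₀ cos²(3° − 0°) = I₀ cos²(3°) = 0.9973 I₀.
Angle between axes 1 and 2: 65°. I₂ = 0.9973 I₀ · cos²(65°) = 0.1781 I₀.
I₃ = I₂ cos²(166° − 118°) = 0.1781 I₀ · cos²(48°) = 0.07975 I₀.
Ratio = 0.07975 / 0.03143 = 2.537.

I_new/I_old ≈ 2.54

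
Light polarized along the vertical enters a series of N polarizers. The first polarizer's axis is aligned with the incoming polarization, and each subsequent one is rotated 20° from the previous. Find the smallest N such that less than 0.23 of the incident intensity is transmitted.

First polarizer is aligned with the polarization: full transmission.
Each further stage multiplies by cos²(20°) = 0.883.
After N polarizers: T = 0.883^(N−1). Require T < 0.23 ⇒ N−1 > ln(0.23)/ln(0.883) = 11.81, so N−1 ≥ 12 and N = 13.
Check: N=13 gives T = 0.2247 < 0.23; N=12 gives T = 0.2545.

N = 13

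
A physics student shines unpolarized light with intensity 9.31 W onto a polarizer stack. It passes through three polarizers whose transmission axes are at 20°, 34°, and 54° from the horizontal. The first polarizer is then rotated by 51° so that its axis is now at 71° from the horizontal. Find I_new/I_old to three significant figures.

Before rotation:
Unpolarized light through the first polarizer → I₁ = ½ I₀, now polarized at 20°.
I₂ = I₁ cos²(34° − 20°) = 0.5 I₀ · cos²(14°) = 0.4707 I₀.
I₃ = I₂ cos²(54° − 34°) = 0.4707 I₀ · cos²(20°) = 0.4157 I₀.
After rotation:
Unpolarized light through the first polarizer → I₁ = ½ I₀, now polarized at 71°.
I₂ = I₁ cos²(34° − 71°) = 0.5 I₀ · cos²(37°) = 0.3189 I₀.
I₃ = I₂ cos²(54° − 34°) = 0.3189 I₀ · cos²(20°) = 0.2816 I₀.
Ratio = 0.2816 / 0.4157 = 0.6775.

I_new/I_old ≈ 0.677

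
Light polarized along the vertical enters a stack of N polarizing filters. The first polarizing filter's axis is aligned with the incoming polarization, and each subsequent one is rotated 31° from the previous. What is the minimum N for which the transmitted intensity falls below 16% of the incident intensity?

N = 7

First polarizer is aligned with the polarization: full transmission.
Each further stage multiplies by cos²(31°) = 0.7347.
After N polarizers: T = 0.7347^(N−1). Require T < 0.16 ⇒ N−1 > ln(0.16)/ln(0.7347) = 5.95, so N−1 ≥ 6 and N = 7.
Check: N=7 gives T = 0.1573 < 0.16; N=6 gives T = 0.2141.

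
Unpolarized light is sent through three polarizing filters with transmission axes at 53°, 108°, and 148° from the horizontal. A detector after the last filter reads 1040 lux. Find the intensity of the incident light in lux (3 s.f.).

Unpolarized light through the first polarizer → I₁ = ½ I₀, now polarized at 53°.
I₂ = I₁ cos²(108° − 53°) = 0.5 I₀ · cos²(55°) = 0.1645 I₀.
I₃ = I₂ cos²(148° − 108°) = 0.1645 I₀ · cos²(40°) = 0.09653 I₀.
So 1040 lux = 0.09653 I₀, giving I₀ = 1040/0.09653 = 1.077e+04 lux.

I₀ ≈ 1.08e4 lux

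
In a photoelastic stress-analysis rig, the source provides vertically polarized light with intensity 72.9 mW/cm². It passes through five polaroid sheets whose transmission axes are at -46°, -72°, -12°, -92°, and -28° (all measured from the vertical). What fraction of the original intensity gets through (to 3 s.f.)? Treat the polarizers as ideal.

By Malus's law, I₁ = 72.9 mW/cm² · cos²(46°) = 35.18 mW/cm².
I₂ = I₁ · cos²(26°) = 35.18 · 0.8078 = 28.42 mW/cm².
I₃ = I₂ · cos²(60°) = 28.42 · 0.25 = 7.104 mW/cm².
I₄ = I₃ · cos²(80°) = 7.104 · 0.03015 = 0.2142 mW/cm².
I₅ = I₄ · cos²(64°) = 0.2142 · 0.1922 = 0.04117 mW/cm².
Transmitted fraction = 0.0005647.

I/I₀ ≈ 0.000565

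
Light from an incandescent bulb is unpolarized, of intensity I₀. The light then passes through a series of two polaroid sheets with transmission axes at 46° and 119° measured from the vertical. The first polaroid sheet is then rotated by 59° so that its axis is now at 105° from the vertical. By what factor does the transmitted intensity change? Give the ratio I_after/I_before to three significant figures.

I_new/I_old ≈ 11.0

Before rotation:
Unpolarized light through the first polarizer → I₁ = ½ I₀, now polarized at 46°.
I₂ = I₁ cos²(119° − 46°) = 0.5 I₀ · cos²(73°) = 0.04274 I₀.
After rotation:
Unpolarized light through the first polarizer → I₁ = ½ I₀, now polarized at 105°.
I₂ = I₁ cos²(119° − 105°) = 0.5 I₀ · cos²(14°) = 0.4707 I₀.
Ratio = 0.4707 / 0.04274 = 11.01.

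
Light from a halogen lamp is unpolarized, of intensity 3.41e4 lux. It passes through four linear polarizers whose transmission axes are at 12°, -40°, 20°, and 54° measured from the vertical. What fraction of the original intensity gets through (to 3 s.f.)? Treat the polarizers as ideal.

Unpolarized light through the first polarizer → I₁ = 3.41e4 lux/2 = 1.705e+04 lux, polarized at 12°.
I₂ = I₁ · cos²(52°) = 1.705e+04 · 0.379 = 6463 lux.
I₃ = I₂ · cos²(60°) = 6463 · 0.25 = 1616 lux.
I₄ = I₃ · cos²(34°) = 1616 · 0.6873 = 1110 lux.
Transmitted fraction = 0.03256.

I/I₀ ≈ 0.0326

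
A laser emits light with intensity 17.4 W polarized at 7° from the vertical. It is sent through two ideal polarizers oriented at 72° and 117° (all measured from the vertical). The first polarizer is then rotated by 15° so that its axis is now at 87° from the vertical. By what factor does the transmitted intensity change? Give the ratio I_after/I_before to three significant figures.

I_new/I_old ≈ 0.253

Before rotation:
I₁ = I₀ cos²(72° − 7°) = I₀ cos²(65°) = 0.1786 I₀.
I₂ = I₁ cos²(117° − 72°) = 0.1786 I₀ · cos²(45°) = 0.0893 I₀.
After rotation:
I₁ = I₀ cos²(87° − 7°) = I₀ cos²(80°) = 0.03015 I₀.
I₂ = I₁ cos²(117° − 87°) = 0.03015 I₀ · cos²(30°) = 0.02262 I₀.
Ratio = 0.02262 / 0.0893 = 0.2532.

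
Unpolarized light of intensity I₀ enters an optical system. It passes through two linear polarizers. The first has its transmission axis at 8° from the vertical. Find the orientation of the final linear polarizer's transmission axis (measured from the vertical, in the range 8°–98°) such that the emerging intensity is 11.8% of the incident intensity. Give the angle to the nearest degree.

Unpolarized light through the first polarizer → I₁ = ½ I₀, now polarized at 8°.
Need I₂/I₀ = 0.118, so cos²(θ − 8°) = 0.118 / 0.5 = 0.236.
θ − 8° = arccos(√0.236) = 60.9°, giving θ ≈ 8 + 60.9 = 68.9°.

θ ≈ 69°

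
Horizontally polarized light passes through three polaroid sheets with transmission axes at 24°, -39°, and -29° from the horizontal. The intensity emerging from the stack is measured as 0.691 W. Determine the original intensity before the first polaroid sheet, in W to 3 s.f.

I₀ ≈ 4.14 W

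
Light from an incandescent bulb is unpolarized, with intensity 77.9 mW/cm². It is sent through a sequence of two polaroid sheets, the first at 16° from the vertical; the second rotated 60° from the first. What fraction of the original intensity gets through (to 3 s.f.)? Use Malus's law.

Unpolarized light through the first polarizer → I₁ = 77.9 mW/cm²/2 = 38.95 mW/cm², polarized at 16°.
I₂ = I₁ · cos²(60°) = 38.95 · 0.25 = 9.738 mW/cm².
Transmitted fraction = 0.125.

I/I₀ ≈ 0.125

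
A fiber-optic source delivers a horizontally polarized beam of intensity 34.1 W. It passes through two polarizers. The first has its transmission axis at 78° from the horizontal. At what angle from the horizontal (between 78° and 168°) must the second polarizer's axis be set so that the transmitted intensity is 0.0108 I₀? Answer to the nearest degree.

θ ≈ 138°

I₁ = I₀ cos²(78° − 0°) = I₀ cos²(78°) = 0.04323 I₀.
Need I₂/I₀ = 0.0108, so cos²(θ − 78°) = 0.0108 / 0.04323 = 0.2498.
θ − 78° = arccos(√0.2498) = 60.0°, giving θ ≈ 78 + 60.0 = 138.0°.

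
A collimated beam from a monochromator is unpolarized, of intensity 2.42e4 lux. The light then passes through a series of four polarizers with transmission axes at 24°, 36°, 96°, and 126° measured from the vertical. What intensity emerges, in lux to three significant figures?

I ≈ 2170 lux

Unpolarized light through the first polarizer → I₁ = 2.42e4 lux/2 = 1.21e+04 lux, polarized at 24°.
I₂ = I₁ · cos²(12°) = 1.21e+04 · 0.9568 = 1.158e+04 lux.
I₃ = I₂ · cos²(60°) = 1.158e+04 · 0.25 = 2894 lux.
I₄ = I₃ · cos²(30°) = 2894 · 0.75 = 2171 lux.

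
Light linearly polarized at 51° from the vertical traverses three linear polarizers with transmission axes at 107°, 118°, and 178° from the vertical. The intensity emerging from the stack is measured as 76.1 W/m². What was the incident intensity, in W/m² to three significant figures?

I₀ ≈ 1010 W/m²

I₁ = I₀ cos²(107° − 51°) = I₀ cos²(56°) = 0.3127 I₀.
I₂ = I₁ cos²(118° − 107°) = 0.3127 I₀ · cos²(11°) = 0.3013 I₀.
I₃ = I₂ cos²(178° − 118°) = 0.3013 I₀ · cos²(60°) = 0.07533 I₀.
So 76.1 W/m² = 0.07533 I₀, giving I₀ = 76.1/0.07533 = 1010 W/m².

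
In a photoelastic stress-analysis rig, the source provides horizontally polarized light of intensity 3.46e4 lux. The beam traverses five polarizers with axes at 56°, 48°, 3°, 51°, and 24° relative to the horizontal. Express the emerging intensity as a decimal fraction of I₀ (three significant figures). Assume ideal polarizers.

I₁ = 3.46e4 lux · cos²(56°) = 1.082e+04 lux.
I₂ = I₁ · cos²(8°) = 1.082e+04 · 0.9806 = 1.061e+04 lux.
I₃ = I₂ · cos²(45°) = 1.061e+04 · 0.5 = 5305 lux.
I₄ = I₃ · cos²(48°) = 5305 · 0.4477 = 2375 lux.
I₅ = I₄ · cos²(27°) = 2375 · 0.7939 = 1886 lux.
Transmitted fraction = 0.0545.

I/I₀ ≈ 0.0545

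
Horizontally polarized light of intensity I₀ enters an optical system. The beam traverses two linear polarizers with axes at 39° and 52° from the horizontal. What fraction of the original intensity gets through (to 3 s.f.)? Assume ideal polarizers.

I₁ = I₀ cos²(39° − 0°) = I₀ cos²(39°) = 0.604 I₀.
I₂ = I₁ cos²(52° − 39°) = 0.604 I₀ · cos²(13°) = 0.5734 I₀.
Transmitted fraction = 0.5734.

≈ 0.573 I₀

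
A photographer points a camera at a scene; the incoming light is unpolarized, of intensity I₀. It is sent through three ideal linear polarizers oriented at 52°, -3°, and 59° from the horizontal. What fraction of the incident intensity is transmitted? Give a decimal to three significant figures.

≈ 0.0363 I₀

Unpolarized light through the first polarizer → I₁ = ½ I₀, now polarized at 52°.
I₂ = I₁ cos²(-3° − 52°) = 0.5 I₀ · cos²(55°) = 0.1645 I₀.
I₃ = I₂ cos²(59° + 3°) = 0.1645 I₀ · cos²(62°) = 0.03626 I₀.
Transmitted fraction = 0.03626.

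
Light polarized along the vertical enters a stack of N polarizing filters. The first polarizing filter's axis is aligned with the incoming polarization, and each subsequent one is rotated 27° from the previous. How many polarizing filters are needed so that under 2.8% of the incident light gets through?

N = 17

First polarizer is aligned with the polarization: full transmission.
Each further stage multiplies by cos²(27°) = 0.7939.
After N polarizers: T = 0.7939^(N−1). Require T < 0.028 ⇒ N−1 > ln(0.028)/ln(0.7939) = 15.49, so N−1 ≥ 16 and N = 17.
Check: N=17 gives T = 0.0249 < 0.028; N=16 gives T = 0.03136.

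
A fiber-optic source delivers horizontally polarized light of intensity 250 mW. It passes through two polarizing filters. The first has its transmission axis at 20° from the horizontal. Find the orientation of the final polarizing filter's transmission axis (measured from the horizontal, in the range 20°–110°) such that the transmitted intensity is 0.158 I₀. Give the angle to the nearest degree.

I₁ = I₀ cos²(20° − 0°) = I₀ cos²(20°) = 0.883 I₀.
Need I₂/I₀ = 0.158, so cos²(θ − 20°) = 0.158 / 0.883 = 0.1789.
θ − 20° = arccos(√0.1789) = 65.0°, giving θ ≈ 20 + 65.0 = 85.0°.

θ ≈ 85°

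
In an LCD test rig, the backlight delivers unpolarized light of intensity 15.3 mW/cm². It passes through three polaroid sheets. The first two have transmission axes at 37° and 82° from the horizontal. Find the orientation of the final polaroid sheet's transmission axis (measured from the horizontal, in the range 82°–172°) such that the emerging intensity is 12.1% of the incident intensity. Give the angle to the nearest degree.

θ ≈ 128°

Unpolarized light through the first polarizer → I₁ = ½ I₀, now polarized at 37°.
I₂ = I₁ cos²(82° − 37°) = 0.5 I₀ · cos²(45°) = 0.25 I₀.
Need I₃/I₀ = 0.121, so cos²(θ − 82°) = 0.121 / 0.25 = 0.484.
θ − 82° = arccos(√0.484) = 45.9°, giving θ ≈ 82 + 45.9 = 127.9°.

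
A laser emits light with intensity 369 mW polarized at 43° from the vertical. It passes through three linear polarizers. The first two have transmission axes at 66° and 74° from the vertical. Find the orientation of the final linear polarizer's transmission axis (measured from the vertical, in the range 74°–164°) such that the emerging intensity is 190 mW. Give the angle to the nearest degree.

θ ≈ 112°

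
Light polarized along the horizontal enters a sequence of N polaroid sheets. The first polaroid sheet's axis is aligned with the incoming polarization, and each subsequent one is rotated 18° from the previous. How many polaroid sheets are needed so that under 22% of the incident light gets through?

First polarizer is aligned with the polarization: full transmission.
Each further stage multiplies by cos²(18°) = 0.9045.
After N polarizers: T = 0.9045^(N−1). Require T < 0.22 ⇒ N−1 > ln(0.22)/ln(0.9045) = 15.09, so N−1 ≥ 16 and N = 17.
Check: N=17 gives T = 0.2007 < 0.22; N=16 gives T = 0.2219.

N = 17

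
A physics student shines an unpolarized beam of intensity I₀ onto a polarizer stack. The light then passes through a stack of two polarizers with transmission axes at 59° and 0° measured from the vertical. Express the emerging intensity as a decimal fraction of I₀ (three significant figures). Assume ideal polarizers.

≈ 0.133 I₀

Unpolarized light through the first polarizer → I₁ = ½ I₀, now polarized at 59°.
I₂ = I₁ cos²(0° − 59°) = 0.5 I₀ · cos²(59°) = 0.1326 I₀.
Transmitted fraction = 0.1326.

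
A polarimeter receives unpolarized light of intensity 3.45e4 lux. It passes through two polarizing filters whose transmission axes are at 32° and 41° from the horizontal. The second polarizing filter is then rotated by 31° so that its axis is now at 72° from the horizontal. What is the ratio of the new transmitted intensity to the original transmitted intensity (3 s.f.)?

Before rotation:
Unpolarized light through the first polarizer → I₁ = ½ I₀, now polarized at 32°.
I₂ = I₁ cos²(41° − 32°) = 0.5 I₀ · cos²(9°) = 0.4878 I₀.
After rotation:
Unpolarized light through the first polarizer → I₁ = ½ I₀, now polarized at 32°.
I₂ = I₁ cos²(72° − 32°) = 0.5 I₀ · cos²(40°) = 0.2934 I₀.
Ratio = 0.2934 / 0.4878 = 0.6015.

I_new/I_old ≈ 0.602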